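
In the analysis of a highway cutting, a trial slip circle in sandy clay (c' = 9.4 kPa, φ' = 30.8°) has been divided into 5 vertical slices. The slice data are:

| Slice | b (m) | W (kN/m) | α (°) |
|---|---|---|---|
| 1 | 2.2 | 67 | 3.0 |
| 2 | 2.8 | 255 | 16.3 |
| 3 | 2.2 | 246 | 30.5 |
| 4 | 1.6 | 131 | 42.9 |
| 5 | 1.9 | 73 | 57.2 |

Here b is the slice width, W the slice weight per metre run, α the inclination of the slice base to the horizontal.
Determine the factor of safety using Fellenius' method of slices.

FS = 1.48

Ordinary method of slices: FS = Σ[c'·Δl_i + (W_i cosα_i)·tanφ'] / Σ W_i sinα_i, with Δl_i = b_i / cosα_i.
Slice 1: Δl = 2.2/cos3.0° = 2.203 m; N'_1 = 67·cos3.0° = 66.9; c'Δl = 20.71; W sinα = 3.5
Slice 2: Δl = 2.8/cos16.3° = 2.917 m; N'_2 = 255·cos16.3° = 244.8; c'Δl = 27.42; W sinα = 71.6
Slice 3: Δl = 2.2/cos30.5° = 2.553 m; N'_3 = 246·cos30.5° = 212.0; c'Δl = 24.00; W sinα = 124.9
Slice 4: Δl = 1.6/cos42.9° = 2.184 m; N'_4 = 131·cos42.9° = 96.0; c'Δl = 20.53; W sinα = 89.2
Slice 5: Δl = 1.9/cos57.2° = 3.507 m; N'_5 = 73·cos57.2° = 39.5; c'Δl = 32.97; W sinα = 61.4
Σc'Δl = 125.6 kN/m; ΣN' = 659.1 kN/m; ΣW sinα = 350.5 kN/m
Resisting = 125.6 + 659.1·tan30.8° = 125.6 + 392.9 = 518.6 kN/m
FS = 518.6 / 350.5 = 1.480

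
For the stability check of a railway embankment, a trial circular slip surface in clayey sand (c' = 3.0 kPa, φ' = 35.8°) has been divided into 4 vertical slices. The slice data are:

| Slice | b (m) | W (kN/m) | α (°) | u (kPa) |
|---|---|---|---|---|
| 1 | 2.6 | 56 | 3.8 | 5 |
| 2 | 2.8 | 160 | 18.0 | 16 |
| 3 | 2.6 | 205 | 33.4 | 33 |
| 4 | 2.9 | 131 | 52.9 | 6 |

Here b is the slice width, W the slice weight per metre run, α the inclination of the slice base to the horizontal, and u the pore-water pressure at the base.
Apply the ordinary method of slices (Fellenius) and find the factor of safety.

Ordinary method of slices: FS = Σ[c'·Δl_i + (W_i cosα_i − u_i·Δl_i)·tanφ'] / Σ W_i sinα_i, with Δl_i = b_i / cosα_i.
Slice 1: Δl = 2.6/cos3.8° = 2.606 m; N'_1 = 56·cos3.8° − 5·2.606 = 42.8; c'Δl = 7.82; W sinα = 3.7
Slice 2: Δl = 2.8/cos18.0° = 2.944 m; N'_2 = 160·cos18.0° − 16·2.944 = 105.1; c'Δl = 8.83; W sinα = 49.4
Slice 3: Δl = 2.6/cos33.4° = 3.114 m; N'_3 = 205·cos33.4° − 33·3.114 = 68.4; c'Δl = 9.34; W sinα = 112.8
Slice 4: Δl = 2.9/cos52.9° = 4.808 m; N'_4 = 131·cos52.9° − 6·4.808 = 50.2; c'Δl = 14.42; W sinα = 104.5
Σc'Δl = 40.4 kN/m; ΣN' = 266.5 kN/m; ΣW sinα = 270.5 kN/m
Resisting = 40.4 + 266.5·tan35.8° = 40.4 + 192.2 = 232.6 kN/m
FS = 232.6 / 270.5 = 0.860

FS = 0.86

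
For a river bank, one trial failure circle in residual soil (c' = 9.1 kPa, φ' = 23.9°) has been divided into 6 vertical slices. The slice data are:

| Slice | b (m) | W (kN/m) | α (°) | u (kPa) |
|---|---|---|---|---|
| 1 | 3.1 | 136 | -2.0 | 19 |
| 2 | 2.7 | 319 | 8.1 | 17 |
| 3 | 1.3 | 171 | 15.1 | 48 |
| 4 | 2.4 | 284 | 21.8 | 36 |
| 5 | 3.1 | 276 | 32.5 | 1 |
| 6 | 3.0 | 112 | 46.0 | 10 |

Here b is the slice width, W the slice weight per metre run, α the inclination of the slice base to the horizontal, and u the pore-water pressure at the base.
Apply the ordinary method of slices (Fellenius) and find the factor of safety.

FS = 1.32

Ordinary method of slices: FS = Σ[c'·Δl_i + (W_i cosα_i − u_i·Δl_i)·tanφ'] / Σ W_i sinα_i, with Δl_i = b_i / cosα_i.
Slice 1: Δl = 3.1/cos(-2.0°) = 3.102 m; N'_1 = 136·cos(-2.0°) − 19·3.102 = 77.0; c'Δl = 28.23; W sinα = -4.7
Slice 2: Δl = 2.7/cos8.1° = 2.727 m; N'_2 = 319·cos8.1° − 17·2.727 = 269.5; c'Δl = 24.82; W sinα = 44.9
Slice 3: Δl = 1.3/cos15.1° = 1.346 m; N'_3 = 171·cos15.1° − 48·1.346 = 100.5; c'Δl = 12.25; W sinα = 44.5
Slice 4: Δl = 2.4/cos21.8° = 2.585 m; N'_4 = 284·cos21.8° − 36·2.585 = 170.6; c'Δl = 23.52; W sinα = 105.5
Slice 5: Δl = 3.1/cos32.5° = 3.676 m; N'_5 = 276·cos32.5° − 1·3.676 = 229.1; c'Δl = 33.45; W sinα = 148.3
Slice 6: Δl = 3.0/cos46.0° = 4.319 m; N'_6 = 112·cos46.0° − 10·4.319 = 34.6; c'Δl = 39.30; W sinα = 80.6
Σc'Δl = 161.6 kN/m; ΣN' = 881.3 kN/m; ΣW sinα = 419.1 kN/m
Resisting = 161.6 + 881.3·tan23.9° = 161.6 + 390.5 = 552.1 kN/m
FS = 552.1 / 419.1 = 1.317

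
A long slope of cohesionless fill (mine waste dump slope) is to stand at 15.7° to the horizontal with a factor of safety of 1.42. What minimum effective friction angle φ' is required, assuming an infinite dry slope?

φ' = 21.8°

FS = tanφ'/tanβ ⇒ tanφ' = FS · tanβ = 1.42 · tan15.7° = 0.3991
φ' = arctan(0.3991) = 21.76°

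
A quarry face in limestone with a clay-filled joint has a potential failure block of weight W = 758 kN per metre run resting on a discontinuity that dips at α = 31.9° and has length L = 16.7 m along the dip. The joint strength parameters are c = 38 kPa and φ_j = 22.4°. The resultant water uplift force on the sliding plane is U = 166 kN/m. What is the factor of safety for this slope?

FS = 2.08

Resolving the block weight along and normal to the plane and applying the Mohr–Coulomb strength on the joint:
N' = W cosα − U = 758·cos31.9° − 166 = 477.5 kN/m
Driving force T = W sinα = 758·sin31.9° = 400.6 kN/m
Resisting force R = c·L + N'·tanφ_j = 38·16.7 + 477.5·tan22.4° = 634.6 + 196.8 = 831.4 kN/m
FS = R / T = 831.4 / 400.6 = 2.076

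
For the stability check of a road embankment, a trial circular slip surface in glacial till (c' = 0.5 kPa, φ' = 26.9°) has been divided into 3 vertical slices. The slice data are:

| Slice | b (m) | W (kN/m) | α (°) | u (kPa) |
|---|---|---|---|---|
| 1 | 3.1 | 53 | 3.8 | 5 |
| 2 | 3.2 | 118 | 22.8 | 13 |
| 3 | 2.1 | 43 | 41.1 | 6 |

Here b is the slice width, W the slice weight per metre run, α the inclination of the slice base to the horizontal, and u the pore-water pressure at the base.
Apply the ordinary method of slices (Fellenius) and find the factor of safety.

FS = 0.82

Ordinary method of slices: FS = Σ[c'·Δl_i + (W_i cosα_i − u_i·Δl_i)·tanφ'] / Σ W_i sinα_i, with Δl_i = b_i / cosα_i.
Slice 1: Δl = 3.1/cos3.8° = 3.107 m; N'_1 = 53·cos3.8° − 5·3.107 = 37.3; c'Δl = 1.55; W sinα = 3.5
Slice 2: Δl = 3.2/cos22.8° = 3.471 m; N'_2 = 118·cos22.8° − 13·3.471 = 63.7; c'Δl = 1.74; W sinα = 45.7
Slice 3: Δl = 2.1/cos41.1° = 2.787 m; N'_3 = 43·cos41.1° − 6·2.787 = 15.7; c'Δl = 1.39; W sinα = 28.3
Σc'Δl = 4.7 kN/m; ΣN' = 116.7 kN/m; ΣW sinα = 77.5 kN/m
Resisting = 4.7 + 116.7·tan26.9° = 4.7 + 59.2 = 63.9 kN/m
FS = 63.9 / 77.5 = 0.824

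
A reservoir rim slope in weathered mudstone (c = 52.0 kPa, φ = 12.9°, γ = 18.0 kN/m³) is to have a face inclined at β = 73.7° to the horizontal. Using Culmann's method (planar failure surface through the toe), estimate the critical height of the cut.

Culmann's analysis gives the critical failure plane at α_cr = (β + φ)/2 = (73.7 + 12.9)/2 = 43.3°, and the critical height
H_c = (4c/γ) · sinβ cosφ / [1 − cos(β − φ)]
    = (4·52.0/18.0) · sin73.7°·cos12.9° / [1 − cos(60.8°)]
    = 11.556 · 0.9598·0.9748 / [1 − 0.4879]
    = 11.556 · 0.9356 / 0.5121
    = 21.11 m

H_c = 21.11 m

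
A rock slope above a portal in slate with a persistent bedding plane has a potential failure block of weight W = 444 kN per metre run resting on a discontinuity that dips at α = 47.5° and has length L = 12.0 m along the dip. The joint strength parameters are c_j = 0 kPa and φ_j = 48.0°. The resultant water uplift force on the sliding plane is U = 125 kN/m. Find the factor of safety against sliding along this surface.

Resolving the block weight along and normal to the plane and applying the Mohr–Coulomb strength on the joint:
N' = W cosα − U = 444·cos47.5° − 125 = 175.0 kN/m
Driving force T = W sinα = 444·sin47.5° = 327.4 kN/m
Resisting force R = c_j·L + N'·tanφ_j = 0·12.0 + 175.0·tan48.0° = 0.0 + 194.3 = 194.3 kN/m
FS = R / T = 194.3 / 327.4 = 0.594

FS = 0.59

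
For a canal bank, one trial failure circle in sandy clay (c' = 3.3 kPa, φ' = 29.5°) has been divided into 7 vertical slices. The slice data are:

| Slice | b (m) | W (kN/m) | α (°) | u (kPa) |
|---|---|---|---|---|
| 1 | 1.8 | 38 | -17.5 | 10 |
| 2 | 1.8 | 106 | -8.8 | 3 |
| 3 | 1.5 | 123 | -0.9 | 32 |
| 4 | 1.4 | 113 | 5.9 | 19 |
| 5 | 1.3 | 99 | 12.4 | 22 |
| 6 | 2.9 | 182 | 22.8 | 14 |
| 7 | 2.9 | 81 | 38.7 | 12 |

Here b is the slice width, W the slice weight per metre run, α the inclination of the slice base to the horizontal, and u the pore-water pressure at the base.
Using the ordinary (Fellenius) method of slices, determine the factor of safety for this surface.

Ordinary method of slices: FS = Σ[c'·Δl_i + (W_i cosα_i − u_i·Δl_i)·tanφ'] / Σ W_i sinα_i, with Δl_i = b_i / cosα_i.
Slice 1: Δl = 1.8/cos(-17.5°) = 1.887 m; N'_1 = 38·cos(-17.5°) − 10·1.887 = 17.4; c'Δl = 6.23; W sinα = -11.4
Slice 2: Δl = 1.8/cos(-8.8°) = 1.821 m; N'_2 = 106·cos(-8.8°) − 3·1.821 = 99.3; c'Δl = 6.01; W sinα = -16.2
Slice 3: Δl = 1.5/cos(-0.9°) = 1.500 m; N'_3 = 123·cos(-0.9°) − 32·1.500 = 75.0; c'Δl = 4.95; W sinα = -1.9
Slice 4: Δl = 1.4/cos5.9° = 1.407 m; N'_4 = 113·cos5.9° − 19·1.407 = 85.7; c'Δl = 4.64; W sinα = 11.6
Slice 5: Δl = 1.3/cos12.4° = 1.331 m; N'_5 = 99·cos12.4° − 22·1.331 = 67.4; c'Δl = 4.39; W sinα = 21.3
Slice 6: Δl = 2.9/cos22.8° = 3.146 m; N'_6 = 182·cos22.8° − 14·3.146 = 123.7; c'Δl = 10.38; W sinα = 70.5
Slice 7: Δl = 2.9/cos38.7° = 3.716 m; N'_7 = 81·cos38.7° − 12·3.716 = 18.6; c'Δl = 12.26; W sinα = 50.6
Σc'Δl = 48.9 kN/m; ΣN' = 487.1 kN/m; ΣW sinα = 124.5 kN/m
Resisting = 48.9 + 487.1·tan29.5° = 48.9 + 275.6 = 324.4 kN/m
FS = 324.4 / 124.5 = 2.607

FS = 2.61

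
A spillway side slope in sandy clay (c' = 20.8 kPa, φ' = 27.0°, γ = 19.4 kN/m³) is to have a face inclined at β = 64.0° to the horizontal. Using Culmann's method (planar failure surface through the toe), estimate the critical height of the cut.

Culmann's analysis gives the critical failure plane at α_cr = (β + φ')/2 = (64.0 + 27.0)/2 = 45.5°, and the critical height
H_c = (4c'/γ) · sinβ cosφ' / [1 − cos(β − φ')]
    = (4·20.8/19.4) · sin64.0°·cos27.0° / [1 − cos(37.0°)]
    = 4.289 · 0.8988·0.8910 / [1 − 0.7986]
    = 4.289 · 0.8008 / 0.2014
    = 17.06 m

H_c = 17.06 m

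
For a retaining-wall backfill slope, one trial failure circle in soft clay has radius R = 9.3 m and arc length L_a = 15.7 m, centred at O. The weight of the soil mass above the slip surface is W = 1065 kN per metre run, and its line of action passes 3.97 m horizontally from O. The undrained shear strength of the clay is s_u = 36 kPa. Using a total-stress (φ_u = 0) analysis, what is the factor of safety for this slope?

Taking moments about the centre O, the resisting moment is provided by the undrained shear strength acting along the arc:
M_R = s_u·L_a·R = 36·15.70·9.3 = 5256.4 kN·m/m
M_D = W·d = 1065·3.97 = 4228.1 kN·m/m
FS = M_R / M_D = 5256.4 / 4228.1 = 1.243

FS = 1.24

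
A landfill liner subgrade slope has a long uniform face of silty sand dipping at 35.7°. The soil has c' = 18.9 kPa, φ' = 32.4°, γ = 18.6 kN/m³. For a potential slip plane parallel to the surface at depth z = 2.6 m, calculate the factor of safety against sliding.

For an infinite slope with a slip plane parallel to the surface (no pore pressure): FS = [c' + γz cos²β tanφ'] / [γz sinβ cosβ].
γz = 18.6·2.6 = 48.36 kN/m²
Numerator = 18.9 + 48.36·cos²35.7°·tan32.4° = 18.9 + 48.36·0.6595·0.6346 = 39.140 kPa
Denominator = 48.36·sin35.7°·cos35.7° = 48.36·0.5835·0.8121 = 22.917 kPa
FS = 39.140 / 22.917 = 1.708

FS = 1.71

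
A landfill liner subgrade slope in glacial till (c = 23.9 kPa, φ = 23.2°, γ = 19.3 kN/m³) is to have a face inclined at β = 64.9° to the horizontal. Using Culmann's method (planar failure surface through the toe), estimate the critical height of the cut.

Culmann's analysis gives the critical failure plane at α_cr = (β + φ)/2 = (64.9 + 23.2)/2 = 44.1°, and the critical height
H_c = (4c/γ) · sinβ cosφ / [1 − cos(β − φ)]
    = (4·23.9/19.3) · sin64.9°·cos23.2° / [1 − cos(41.7°)]
    = 4.953 · 0.9056·0.9191 / [1 − 0.7466]
    = 4.953 · 0.8323 / 0.2534
    = 16.27 m

H_c = 16.27 m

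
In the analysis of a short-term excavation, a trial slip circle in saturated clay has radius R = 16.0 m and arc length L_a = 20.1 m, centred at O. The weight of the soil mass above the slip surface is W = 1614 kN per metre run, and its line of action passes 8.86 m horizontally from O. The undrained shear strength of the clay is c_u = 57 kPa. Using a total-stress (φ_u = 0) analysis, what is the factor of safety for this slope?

FS = 1.28

Taking moments about the centre O, the resisting moment is provided by the undrained shear strength acting along the arc:
M_R = c_u·L_a·R = 57·20.10·16.0 = 18331.2 kN·m/m
M_D = W·d = 1614·8.86 = 14300.0 kN·m/m
FS = M_R / M_D = 18331.2 / 14300.0 = 1.282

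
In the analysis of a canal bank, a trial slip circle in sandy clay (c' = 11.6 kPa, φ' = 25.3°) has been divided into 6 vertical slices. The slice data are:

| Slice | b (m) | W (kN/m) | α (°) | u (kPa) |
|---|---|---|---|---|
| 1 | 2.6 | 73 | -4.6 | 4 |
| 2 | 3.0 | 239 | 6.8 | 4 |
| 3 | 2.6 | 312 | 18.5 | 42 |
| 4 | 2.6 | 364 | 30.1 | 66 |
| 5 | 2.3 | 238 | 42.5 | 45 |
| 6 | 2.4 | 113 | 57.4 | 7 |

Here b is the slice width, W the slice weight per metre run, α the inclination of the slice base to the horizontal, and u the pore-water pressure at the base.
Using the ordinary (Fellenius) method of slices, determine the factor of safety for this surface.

FS = 0.94

Ordinary method of slices: FS = Σ[c'·Δl_i + (W_i cosα_i − u_i·Δl_i)·tanφ'] / Σ W_i sinα_i, with Δl_i = b_i / cosα_i.
Slice 1: Δl = 2.6/cos(-4.6°) = 2.608 m; N'_1 = 73·cos(-4.6°) − 4·2.608 = 62.3; c'Δl = 30.26; W sinα = -5.9
Slice 2: Δl = 3.0/cos6.8° = 3.021 m; N'_2 = 239·cos6.8° − 4·3.021 = 225.2; c'Δl = 35.05; W sinα = 28.3
Slice 3: Δl = 2.6/cos18.5° = 2.742 m; N'_3 = 312·cos18.5° − 42·2.742 = 180.7; c'Δl = 31.80; W sinα = 99.0
Slice 4: Δl = 2.6/cos30.1° = 3.005 m; N'_4 = 364·cos30.1° − 66·3.005 = 116.6; c'Δl = 34.86; W sinα = 182.5
Slice 5: Δl = 2.3/cos42.5° = 3.120 m; N'_5 = 238·cos42.5° − 45·3.120 = 35.1; c'Δl = 36.19; W sinα = 160.8
Slice 6: Δl = 2.4/cos57.4° = 4.455 m; N'_6 = 113·cos57.4° − 7·4.455 = 29.7; c'Δl = 51.67; W sinα = 95.2
Σc'Δl = 219.8 kN/m; ΣN' = 649.6 kN/m; ΣW sinα = 560.0 kN/m
Resisting = 219.8 + 649.6·tan25.3° = 219.8 + 307.1 = 526.9 kN/m
FS = 526.9 / 560.0 = 0.941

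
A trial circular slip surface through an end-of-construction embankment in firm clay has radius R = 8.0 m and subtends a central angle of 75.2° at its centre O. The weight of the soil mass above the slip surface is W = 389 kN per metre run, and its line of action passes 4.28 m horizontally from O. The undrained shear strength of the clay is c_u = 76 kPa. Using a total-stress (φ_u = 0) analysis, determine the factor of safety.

Taking moments about the centre O, the resisting moment is provided by the undrained shear strength acting along the arc:
Arc length L_a = R·θ = 8.0·(75.2°·π/180) = 8.0·1.3125 = 10.50 m
M_R = c_u·L_a·R = 76·10.50·8.0 = 6383.9 kN·m/m
M_D = W·d = 389·4.28 = 1664.9 kN·m/m
FS = M_R / M_D = 6383.9 / 1664.9 = 3.834

FS = 3.83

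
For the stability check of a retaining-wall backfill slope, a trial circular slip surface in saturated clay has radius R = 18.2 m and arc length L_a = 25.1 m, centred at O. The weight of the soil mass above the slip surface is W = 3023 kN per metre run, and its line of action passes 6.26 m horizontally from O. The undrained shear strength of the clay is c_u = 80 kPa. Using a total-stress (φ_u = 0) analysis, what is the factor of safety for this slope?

FS = 1.93

Taking moments about the centre O, the resisting moment is provided by the undrained shear strength acting along the arc:
M_R = c_u·L_a·R = 80·25.10·18.2 = 36545.6 kN·m/m
M_D = W·d = 3023·6.26 = 18924.0 kN·m/m
FS = M_R / M_D = 36545.6 / 18924.0 = 1.931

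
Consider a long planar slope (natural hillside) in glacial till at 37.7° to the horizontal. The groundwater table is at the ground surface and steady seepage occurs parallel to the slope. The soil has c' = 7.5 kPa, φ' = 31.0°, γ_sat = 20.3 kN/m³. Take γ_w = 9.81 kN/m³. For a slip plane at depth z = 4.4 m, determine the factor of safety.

FS = 0.58

With seepage parallel to the slope and the water table at the surface, the effective normal stress on the slip plane uses the buoyant unit weight γ' = γ_sat − γ_w while the driving shear stress uses γ_sat:
FS = [c' + γ' z cos²β tanφ'] / [γ_sat z sinβ cosβ]
γ' = 20.3 − 9.81 = 10.49 kN/m³
Numerator = 7.5 + 10.49·4.4·cos²37.7°·tan31.0° = 7.5 + 10.49·4.4·0.6260·0.6009 = 24.862 kPa
Denominator = 20.3·4.4·sin37.7°·cos37.7° = 20.3·4.4·0.6115·0.7912 = 43.218 kPa
FS = 24.862 / 43.218 = 0.575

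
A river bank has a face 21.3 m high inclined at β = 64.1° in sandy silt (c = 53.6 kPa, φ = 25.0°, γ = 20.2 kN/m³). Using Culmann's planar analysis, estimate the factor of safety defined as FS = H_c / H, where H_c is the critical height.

FS = 1.81

H_c = (4c/γ) · sinβ cosφ / [1 − cos(β − φ)]
    = (4·53.6/20.2) · sin64.1°·cos25.0° / [1 − cos39.1°]
    = 10.614 · 0.8153 / 0.2240 = 38.64 m
FS = H_c / H = 38.64 / 21.3 = 1.814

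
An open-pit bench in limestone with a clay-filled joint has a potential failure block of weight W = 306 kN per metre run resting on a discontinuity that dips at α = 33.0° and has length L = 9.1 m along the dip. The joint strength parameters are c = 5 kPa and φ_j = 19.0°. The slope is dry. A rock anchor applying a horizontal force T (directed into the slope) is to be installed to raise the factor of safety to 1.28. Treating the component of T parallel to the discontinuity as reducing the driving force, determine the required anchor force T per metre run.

T = 63 kN/m

Resolving forces along and normal to the sliding plane, with the horizontal anchor force T adding T·sinα to the effective normal force and T·cosα acting up the plane against the driving force:
FS = [cL + (W cosα + T sinα) tanφ_j] / [W sinα − T cosα]
Without the anchor: N' = 256.6 kN/m, driving T_d = 166.7 kN/m, resisting R = 5·9.1 + 256.6·tan19.0° = 133.9 kN/m, FS = 0.80.
Setting FS = 1.28 and solving for T:
1.28·(166.7 − T cos33.0°) = 133.9 + T sin33.0°·tan19.0°
T·(sin33.0°·tan19.0° + 1.28·cos33.0°) = 1.28·166.7 − 133.9
T·(0.5446·0.3443 + 1.28·0.8387) = 213.3 − 133.9 = 79.5
T·1.2610 = 79.5
T = 63.0 kN/m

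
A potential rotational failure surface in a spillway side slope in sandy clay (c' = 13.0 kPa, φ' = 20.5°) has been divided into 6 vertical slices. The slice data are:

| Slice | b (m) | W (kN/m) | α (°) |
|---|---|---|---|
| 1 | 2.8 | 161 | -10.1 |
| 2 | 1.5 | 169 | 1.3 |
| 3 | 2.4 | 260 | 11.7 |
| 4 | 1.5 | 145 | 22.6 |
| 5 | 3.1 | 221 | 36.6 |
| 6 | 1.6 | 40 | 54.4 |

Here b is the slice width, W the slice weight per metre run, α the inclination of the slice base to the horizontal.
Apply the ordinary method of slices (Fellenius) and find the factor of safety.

Ordinary method of slices: FS = Σ[c'·Δl_i + (W_i cosα_i)·tanφ'] / Σ W_i sinα_i, with Δl_i = b_i / cosα_i.
Slice 1: Δl = 2.8/cos(-10.1°) = 2.844 m; N'_1 = 161·cos(-10.1°) = 158.5; c'Δl = 36.97; W sinα = -28.2
Slice 2: Δl = 1.5/cos1.3° = 1.500 m; N'_2 = 169·cos1.3° = 169.0; c'Δl = 19.51; W sinα = 3.8
Slice 3: Δl = 2.4/cos11.7° = 2.451 m; N'_3 = 260·cos11.7° = 254.6; c'Δl = 31.86; W sinα = 52.7
Slice 4: Δl = 1.5/cos22.6° = 1.625 m; N'_4 = 145·cos22.6° = 133.9; c'Δl = 21.12; W sinα = 55.7
Slice 5: Δl = 3.1/cos36.6° = 3.861 m; N'_5 = 221·cos36.6° = 177.4; c'Δl = 50.20; W sinα = 131.8
Slice 6: Δl = 1.6/cos54.4° = 2.749 m; N'_6 = 40·cos54.4° = 23.3; c'Δl = 35.73; W sinα = 32.5
Σc'Δl = 195.4 kN/m; ΣN' = 916.6 kN/m; ΣW sinα = 248.3 kN/m
Resisting = 195.4 + 916.6·tan20.5° = 195.4 + 342.7 = 538.1 kN/m
FS = 538.1 / 248.3 = 2.167

FS = 2.17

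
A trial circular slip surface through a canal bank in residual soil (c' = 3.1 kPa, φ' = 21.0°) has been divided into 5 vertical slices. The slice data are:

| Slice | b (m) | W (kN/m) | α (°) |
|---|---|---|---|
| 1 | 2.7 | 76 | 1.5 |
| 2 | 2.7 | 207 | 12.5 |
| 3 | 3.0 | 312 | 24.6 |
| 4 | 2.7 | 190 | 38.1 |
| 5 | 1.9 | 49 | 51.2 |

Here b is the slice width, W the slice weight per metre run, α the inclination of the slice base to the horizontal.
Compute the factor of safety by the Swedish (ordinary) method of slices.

FS = 1.00

Ordinary method of slices: FS = Σ[c'·Δl_i + (W_i cosα_i)·tanφ'] / Σ W_i sinα_i, with Δl_i = b_i / cosα_i.
Slice 1: Δl = 2.7/cos1.5° = 2.701 m; N'_1 = 76·cos1.5° = 76.0; c'Δl = 8.37; W sinα = 2.0
Slice 2: Δl = 2.7/cos12.5° = 2.766 m; N'_2 = 207·cos12.5° = 202.1; c'Δl = 8.57; W sinα = 44.8
Slice 3: Δl = 3.0/cos24.6° = 3.299 m; N'_3 = 312·cos24.6° = 283.7; c'Δl = 10.23; W sinα = 129.9
Slice 4: Δl = 2.7/cos38.1° = 3.431 m; N'_4 = 190·cos38.1° = 149.5; c'Δl = 10.64; W sinα = 117.2
Slice 5: Δl = 1.9/cos51.2° = 3.032 m; N'_5 = 49·cos51.2° = 30.7; c'Δl = 9.40; W sinα = 38.2
Σc'Δl = 47.2 kN/m; ΣN' = 742.0 kN/m; ΣW sinα = 332.1 kN/m
Resisting = 47.2 + 742.0·tan21.0° = 47.2 + 284.8 = 332.0 kN/m
FS = 332.0 / 332.1 = 1.000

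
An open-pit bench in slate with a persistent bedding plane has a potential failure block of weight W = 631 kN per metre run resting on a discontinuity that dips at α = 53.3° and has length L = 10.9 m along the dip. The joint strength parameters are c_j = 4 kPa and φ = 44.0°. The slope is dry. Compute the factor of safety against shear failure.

FS = 0.81

Resolving the block weight along and normal to the plane and applying the Mohr–Coulomb strength on the joint:
N' = W cosα = 631·cos53.3° = 377.1 kN/m
Driving force T = W sinα = 631·sin53.3° = 505.9 kN/m
Resisting force R = c_j·L + N'·tanφ = 4·10.9 + 377.1·tan44.0° = 43.6 + 364.2 = 407.8 kN/m
FS = R / T = 407.8 / 505.9 = 0.806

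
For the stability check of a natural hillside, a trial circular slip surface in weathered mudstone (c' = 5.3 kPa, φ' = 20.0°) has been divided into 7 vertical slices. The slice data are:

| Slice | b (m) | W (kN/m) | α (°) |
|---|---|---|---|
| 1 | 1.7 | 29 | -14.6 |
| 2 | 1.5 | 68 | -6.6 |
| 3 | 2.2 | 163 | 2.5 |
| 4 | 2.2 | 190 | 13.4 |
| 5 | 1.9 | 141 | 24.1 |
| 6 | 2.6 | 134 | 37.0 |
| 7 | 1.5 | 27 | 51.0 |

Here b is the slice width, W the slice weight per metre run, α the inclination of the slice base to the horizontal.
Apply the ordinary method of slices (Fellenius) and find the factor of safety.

FS = 1.72

Ordinary method of slices: FS = Σ[c'·Δl_i + (W_i cosα_i)·tanφ'] / Σ W_i sinα_i, with Δl_i = b_i / cosα_i.
Slice 1: Δl = 1.7/cos(-14.6°) = 1.757 m; N'_1 = 29·cos(-14.6°) = 28.1; c'Δl = 9.31; W sinα = -7.3
Slice 2: Δl = 1.5/cos(-6.6°) = 1.510 m; N'_2 = 68·cos(-6.6°) = 67.5; c'Δl = 8.00; W sinα = -7.8
Slice 3: Δl = 2.2/cos2.5° = 2.202 m; N'_3 = 163·cos2.5° = 162.8; c'Δl = 11.67; W sinα = 7.1
Slice 4: Δl = 2.2/cos13.4° = 2.262 m; N'_4 = 190·cos13.4° = 184.8; c'Δl = 11.99; W sinα = 44.0
Slice 5: Δl = 1.9/cos24.1° = 2.081 m; N'_5 = 141·cos24.1° = 128.7; c'Δl = 11.03; W sinα = 57.6
Slice 6: Δl = 2.6/cos37.0° = 3.256 m; N'_6 = 134·cos37.0° = 107.0; c'Δl = 17.25; W sinα = 80.6
Slice 7: Δl = 1.5/cos51.0° = 2.384 m; N'_7 = 27·cos51.0° = 17.0; c'Δl = 12.63; W sinα = 21.0
Σc'Δl = 81.9 kN/m; ΣN' = 696.0 kN/m; ΣW sinα = 195.2 kN/m
Resisting = 81.9 + 696.0·tan20.0° = 81.9 + 253.3 = 335.2 kN/m
FS = 335.2 / 195.2 = 1.717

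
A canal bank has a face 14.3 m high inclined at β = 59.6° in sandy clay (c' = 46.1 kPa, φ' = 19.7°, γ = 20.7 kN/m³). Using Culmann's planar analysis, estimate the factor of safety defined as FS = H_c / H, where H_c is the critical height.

FS = 2.17

H_c = (4c'/γ) · sinβ cosφ' / [1 − cos(β − φ')]
    = (4·46.1/20.7) · sin59.6°·cos19.7° / [1 − cos39.9°]
    = 8.908 · 0.8120 / 0.2328 = 31.07 m
FS = H_c / H = 31.07 / 14.3 = 2.173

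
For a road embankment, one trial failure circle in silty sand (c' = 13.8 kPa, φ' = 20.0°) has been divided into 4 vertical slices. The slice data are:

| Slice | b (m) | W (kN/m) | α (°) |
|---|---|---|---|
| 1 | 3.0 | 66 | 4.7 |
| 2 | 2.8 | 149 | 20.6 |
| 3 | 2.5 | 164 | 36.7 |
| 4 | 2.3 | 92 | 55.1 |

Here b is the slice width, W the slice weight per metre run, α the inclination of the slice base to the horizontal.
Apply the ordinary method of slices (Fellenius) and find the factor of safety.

Ordinary method of slices: FS = Σ[c'·Δl_i + (W_i cosα_i)·tanφ'] / Σ W_i sinα_i, with Δl_i = b_i / cosα_i.
Slice 1: Δl = 3.0/cos4.7° = 3.010 m; N'_1 = 66·cos4.7° = 65.8; c'Δl = 41.54; W sinα = 5.4
Slice 2: Δl = 2.8/cos20.6° = 2.991 m; N'_2 = 149·cos20.6° = 139.5; c'Δl = 41.28; W sinα = 52.4
Slice 3: Δl = 2.5/cos36.7° = 3.118 m; N'_3 = 164·cos36.7° = 131.5; c'Δl = 43.03; W sinα = 98.0
Slice 4: Δl = 2.3/cos55.1° = 4.020 m; N'_4 = 92·cos55.1° = 52.6; c'Δl = 55.48; W sinα = 75.5
Σc'Δl = 181.3 kN/m; ΣN' = 389.4 kN/m; ΣW sinα = 231.3 kN/m
Resisting = 181.3 + 389.4·tan20.0° = 181.3 + 141.7 = 323.0 kN/m
FS = 323.0 / 231.3 = 1.397

FS = 1.40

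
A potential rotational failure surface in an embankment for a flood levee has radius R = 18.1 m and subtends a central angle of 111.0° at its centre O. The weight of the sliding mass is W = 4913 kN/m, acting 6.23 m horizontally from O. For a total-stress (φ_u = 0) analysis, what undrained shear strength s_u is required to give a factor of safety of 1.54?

FS = s_u·L_a·R / (W·d), so s_u = FS·W·d / (L_a·R).
Arc length L_a = R·θ = 18.1·(111.0°·π/180) = 18.1·1.9373 = 35.07 m
s_u = 1.54·4913·6.23 / (35.07·18.1) = 47136.3 / 634.68 = 74.27 kPa

s_u = 74.3 kPa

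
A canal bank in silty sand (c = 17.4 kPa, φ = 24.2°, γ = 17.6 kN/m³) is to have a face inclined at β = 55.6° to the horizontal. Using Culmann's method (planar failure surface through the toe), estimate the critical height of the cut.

Culmann's analysis gives the critical failure plane at α_cr = (β + φ)/2 = (55.6 + 24.2)/2 = 39.9°, and the critical height
H_c = (4c/γ) · sinβ cosφ / [1 − cos(β − φ)]
    = (4·17.4/17.6) · sin55.6°·cos24.2° / [1 − cos(31.4°)]
    = 3.955 · 0.8251·0.9121 / [1 − 0.8536]
    = 3.955 · 0.7526 / 0.1464
    = 20.32 m

H_c = 20.32 m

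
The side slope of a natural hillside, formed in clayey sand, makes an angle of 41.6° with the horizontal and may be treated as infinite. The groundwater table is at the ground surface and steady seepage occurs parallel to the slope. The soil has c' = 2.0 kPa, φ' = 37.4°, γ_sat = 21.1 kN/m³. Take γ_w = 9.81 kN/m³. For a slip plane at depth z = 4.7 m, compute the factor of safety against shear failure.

FS = 0.50

With seepage parallel to the slope and the water table at the surface, the effective normal stress on the slip plane uses the buoyant unit weight γ' = γ_sat − γ_w while the driving shear stress uses γ_sat:
FS = [c' + γ' z cos²β tanφ'] / [γ_sat z sinβ cosβ]
γ' = 21.1 − 9.81 = 11.29 kN/m³
Numerator = 2.0 + 11.29·4.7·cos²41.6°·tan37.4° = 2.0 + 11.29·4.7·0.5592·0.7646 = 24.687 kPa
Denominator = 21.1·4.7·sin41.6°·cos41.6° = 21.1·4.7·0.6639·0.7478 = 49.236 kPa
FS = 24.687 / 49.236 = 0.501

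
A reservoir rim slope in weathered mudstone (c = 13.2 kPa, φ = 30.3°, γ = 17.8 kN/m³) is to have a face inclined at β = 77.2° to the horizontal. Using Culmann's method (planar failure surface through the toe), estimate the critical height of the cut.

Culmann's analysis gives the critical failure plane at α_cr = (β + φ)/2 = (77.2 + 30.3)/2 = 53.8°, and the critical height
H_c = (4c/γ) · sinβ cosφ / [1 − cos(β − φ)]
    = (4·13.2/17.8) · sin77.2°·cos30.3° / [1 − cos(46.9°)]
    = 2.966 · 0.9751·0.8634 / [1 − 0.6833]
    = 2.966 · 0.8419 / 0.3167
    = 7.89 m

H_c = 7.89 m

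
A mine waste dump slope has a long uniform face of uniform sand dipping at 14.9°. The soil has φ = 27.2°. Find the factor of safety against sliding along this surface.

For a dry cohesionless infinite slope the factor of safety is FS = tanφ / tanβ.
FS = tan27.2° / tan14.9° = 0.5139 / 0.2661 = 1.931

FS = 1.93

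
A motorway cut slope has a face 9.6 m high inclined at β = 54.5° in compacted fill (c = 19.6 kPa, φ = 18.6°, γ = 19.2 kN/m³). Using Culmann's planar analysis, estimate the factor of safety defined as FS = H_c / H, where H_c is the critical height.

H_c = (4c/γ) · sinβ cosφ / [1 − cos(β − φ)]
    = (4·19.6/19.2) · sin54.5°·cos18.6° / [1 − cos35.9°]
    = 4.083 · 0.7716 / 0.1900 = 16.59 m
FS = H_c / H = 16.59 / 9.6 = 1.728

FS = 1.73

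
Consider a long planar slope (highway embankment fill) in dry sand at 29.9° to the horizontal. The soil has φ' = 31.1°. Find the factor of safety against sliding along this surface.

FS = 1.05

For a dry cohesionless infinite slope the factor of safety is FS = tanφ' / tanβ.
FS = tan31.1° / tan29.9° = 0.6032 / 0.5750 = 1.049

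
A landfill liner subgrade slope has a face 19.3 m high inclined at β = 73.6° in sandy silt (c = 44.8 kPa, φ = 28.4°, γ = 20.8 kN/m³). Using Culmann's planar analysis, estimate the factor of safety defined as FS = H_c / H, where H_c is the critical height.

FS = 1.28

H_c = (4c/γ) · sinβ cosφ / [1 − cos(β − φ)]
    = (4·44.8/20.8) · sin73.6°·cos28.4° / [1 − cos45.2°]
    = 8.615 · 0.8439 / 0.2954 = 24.61 m
FS = H_c / H = 24.61 / 19.3 = 1.275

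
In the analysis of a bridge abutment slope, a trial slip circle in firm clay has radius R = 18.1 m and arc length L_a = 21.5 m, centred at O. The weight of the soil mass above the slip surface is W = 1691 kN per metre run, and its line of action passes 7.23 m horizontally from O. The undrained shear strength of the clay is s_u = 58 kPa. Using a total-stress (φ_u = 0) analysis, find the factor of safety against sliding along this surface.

Taking moments about the centre O, the resisting moment is provided by the undrained shear strength acting along the arc:
M_R = s_u·L_a·R = 58·21.50·18.1 = 22570.7 kN·m/m
M_D = W·d = 1691·7.23 = 12225.9 kN·m/m
FS = M_R / M_D = 22570.7 / 12225.9 = 1.846

FS = 1.85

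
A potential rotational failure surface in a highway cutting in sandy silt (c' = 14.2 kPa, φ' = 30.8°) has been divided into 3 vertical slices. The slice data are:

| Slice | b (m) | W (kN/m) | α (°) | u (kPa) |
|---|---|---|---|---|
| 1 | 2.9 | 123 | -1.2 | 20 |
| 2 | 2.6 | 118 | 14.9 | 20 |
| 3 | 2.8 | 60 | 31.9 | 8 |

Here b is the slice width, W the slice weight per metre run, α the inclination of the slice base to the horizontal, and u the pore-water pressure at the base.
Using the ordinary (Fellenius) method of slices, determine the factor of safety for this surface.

FS = 3.62

Ordinary method of slices: FS = Σ[c'·Δl_i + (W_i cosα_i − u_i·Δl_i)·tanφ'] / Σ W_i sinα_i, with Δl_i = b_i / cosα_i.
Slice 1: Δl = 2.9/cos(-1.2°) = 2.901 m; N'_1 = 123·cos(-1.2°) − 20·2.901 = 65.0; c'Δl = 41.19; W sinα = -2.6
Slice 2: Δl = 2.6/cos14.9° = 2.690 m; N'_2 = 118·cos14.9° − 20·2.690 = 60.2; c'Δl = 38.20; W sinα = 30.3
Slice 3: Δl = 2.8/cos31.9° = 3.298 m; N'_3 = 60·cos31.9° − 8·3.298 = 24.6; c'Δl = 46.83; W sinα = 31.7
Σc'Δl = 126.2 kN/m; ΣN' = 149.7 kN/m; ΣW sinα = 59.5 kN/m
Resisting = 126.2 + 149.7·tan30.8° = 126.2 + 89.3 = 215.5 kN/m
FS = 215.5 / 59.5 = 3.623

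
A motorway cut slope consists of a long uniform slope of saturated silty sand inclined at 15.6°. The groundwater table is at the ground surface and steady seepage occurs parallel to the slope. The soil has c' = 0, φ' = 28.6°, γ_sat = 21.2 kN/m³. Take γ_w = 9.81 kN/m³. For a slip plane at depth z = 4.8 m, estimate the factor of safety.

With seepage parallel to the slope and the water table at the surface, the effective normal stress on the slip plane uses the buoyant unit weight γ' = γ_sat − γ_w while the driving shear stress uses γ_sat:
FS = [c' + γ' z cos²β tanφ'] / [γ_sat z sinβ cosβ]
(For c' = 0 this reduces to FS = (γ'/γ_sat)·tanφ'/tanβ.)
γ' = 21.2 − 9.81 = 11.39 kN/m³
Numerator = 0.0 + 11.39·4.8·cos²15.6°·tan28.6° = 0.0 + 11.39·4.8·0.9277·0.5452 = 27.652 kPa
Denominator = 21.2·4.8·sin15.6°·cos15.6° = 21.2·4.8·0.2689·0.9632 = 26.357 kPa
FS = 27.652 / 26.357 = 1.049

FS = 1.05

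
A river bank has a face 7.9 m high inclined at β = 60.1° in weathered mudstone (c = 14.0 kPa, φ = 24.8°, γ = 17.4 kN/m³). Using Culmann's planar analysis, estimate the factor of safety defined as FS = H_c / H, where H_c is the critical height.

H_c = (4c/γ) · sinβ cosφ / [1 − cos(β − φ)]
    = (4·14.0/17.4) · sin60.1°·cos24.8° / [1 − cos35.3°]
    = 3.218 · 0.7869 / 0.1839 = 13.78 m
FS = H_c / H = 13.78 / 7.9 = 1.744

FS = 1.74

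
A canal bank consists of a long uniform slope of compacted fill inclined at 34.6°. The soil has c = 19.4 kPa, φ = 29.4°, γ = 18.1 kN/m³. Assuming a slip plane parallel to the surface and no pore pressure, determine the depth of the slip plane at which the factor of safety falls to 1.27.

Setting FS = 1.27 in FS = [c + γz cos²β tanφ] / [γz sinβ cosβ] and solving for z:
z = c / [γ cosβ (FS·sinβ − cosβ·tanφ)]
  = 19.4 / [18.1·cos34.6°·(1.27·sin34.6° − cos34.6°·tan29.4°)]
  = 19.4 / [18.1·0.8231·(1.27·0.5678 − 0.8231·0.5635)]
  = 19.4 / 3.8342 = 5.060 m

z = 5.06 m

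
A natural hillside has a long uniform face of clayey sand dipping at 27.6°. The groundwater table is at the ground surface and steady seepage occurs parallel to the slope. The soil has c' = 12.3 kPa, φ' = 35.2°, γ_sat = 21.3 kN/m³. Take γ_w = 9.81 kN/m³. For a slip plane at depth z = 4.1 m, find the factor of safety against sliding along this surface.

FS = 1.07

With seepage parallel to the slope and the water table at the surface, the effective normal stress on the slip plane uses the buoyant unit weight γ' = γ_sat − γ_w while the driving shear stress uses γ_sat:
FS = [c' + γ' z cos²β tanφ'] / [γ_sat z sinβ cosβ]
γ' = 21.3 − 9.81 = 11.49 kN/m³
Numerator = 12.3 + 11.49·4.1·cos²27.6°·tan35.2° = 12.3 + 11.49·4.1·0.7854·0.7054 = 38.399 kPa
Denominator = 21.3·4.1·sin27.6°·cos27.6° = 21.3·4.1·0.4633·0.8862 = 35.855 kPa
FS = 38.399 / 35.855 = 1.071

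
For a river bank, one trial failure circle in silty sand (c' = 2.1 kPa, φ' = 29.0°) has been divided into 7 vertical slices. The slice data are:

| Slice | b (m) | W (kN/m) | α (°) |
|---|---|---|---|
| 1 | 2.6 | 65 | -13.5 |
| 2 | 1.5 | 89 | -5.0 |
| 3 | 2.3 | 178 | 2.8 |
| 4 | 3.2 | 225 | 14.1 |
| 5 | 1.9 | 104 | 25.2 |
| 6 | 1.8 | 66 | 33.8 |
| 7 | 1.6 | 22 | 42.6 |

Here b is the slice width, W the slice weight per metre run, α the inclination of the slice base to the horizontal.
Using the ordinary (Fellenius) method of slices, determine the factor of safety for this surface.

Ordinary method of slices: FS = Σ[c'·Δl_i + (W_i cosα_i)·tanφ'] / Σ W_i sinα_i, with Δl_i = b_i / cosα_i.
Slice 1: Δl = 2.6/cos(-13.5°) = 2.674 m; N'_1 = 65·cos(-13.5°) = 63.2; c'Δl = 5.62; W sinα = -15.2
Slice 2: Δl = 1.5/cos(-5.0°) = 1.506 m; N'_2 = 89·cos(-5.0°) = 88.7; c'Δl = 3.16; W sinα = -7.8
Slice 3: Δl = 2.3/cos2.8° = 2.303 m; N'_3 = 178·cos2.8° = 177.8; c'Δl = 4.84; W sinα = 8.7
Slice 4: Δl = 3.2/cos14.1° = 3.299 m; N'_4 = 225·cos14.1° = 218.2; c'Δl = 6.93; W sinα = 54.8
Slice 5: Δl = 1.9/cos25.2° = 2.100 m; N'_5 = 104·cos25.2° = 94.1; c'Δl = 4.41; W sinα = 44.3
Slice 6: Δl = 1.8/cos33.8° = 2.166 m; N'_6 = 66·cos33.8° = 54.8; c'Δl = 4.55; W sinα = 36.7
Slice 7: Δl = 1.6/cos42.6° = 2.174 m; N'_7 = 22·cos42.6° = 16.2; c'Δl = 4.56; W sinα = 14.9
Σc'Δl = 34.1 kN/m; ΣN' = 713.0 kN/m; ΣW sinα = 136.5 kN/m
Resisting = 34.1 + 713.0·tan29.0° = 34.1 + 395.2 = 429.3 kN/m
FS = 429.3 / 136.5 = 3.146

FS = 3.15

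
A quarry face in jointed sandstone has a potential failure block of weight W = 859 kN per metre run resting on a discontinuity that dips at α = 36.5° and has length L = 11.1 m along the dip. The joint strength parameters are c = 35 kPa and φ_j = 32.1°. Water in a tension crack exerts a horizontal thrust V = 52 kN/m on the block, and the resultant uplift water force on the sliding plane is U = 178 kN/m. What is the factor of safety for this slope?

Resolving the block weight along and normal to the plane and applying the Mohr–Coulomb strength on the joint:
N' = W cosα − U − V sinα = 859·cos36.5° − 178 − 52·sin36.5° = 481.6 kN/m
Driving force T = W sinα + V cosα = 859·sin36.5° + 52·cos36.5° = 552.8 kN/m
Resisting force R = c·L + N'·tanφ_j = 35·11.1 + 481.6·tan32.1° = 388.5 + 302.1 = 690.6 kN/m
FS = R / T = 690.6 / 552.8 = 1.249

FS = 1.25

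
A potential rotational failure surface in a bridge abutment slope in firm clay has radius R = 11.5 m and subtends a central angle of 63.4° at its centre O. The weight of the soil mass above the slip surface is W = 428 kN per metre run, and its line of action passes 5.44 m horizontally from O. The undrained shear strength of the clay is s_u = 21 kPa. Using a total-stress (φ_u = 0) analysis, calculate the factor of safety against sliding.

Taking moments about the centre O, the resisting moment is provided by the undrained shear strength acting along the arc:
Arc length L_a = R·θ = 11.5·(63.4°·π/180) = 11.5·1.1065 = 12.73 m
M_R = s_u·L_a·R = 21·12.73·11.5 = 3073.1 kN·m/m
M_D = W·d = 428·5.44 = 2328.3 kN·m/m
FS = M_R / M_D = 3073.1 / 2328.3 = 1.320

FS = 1.32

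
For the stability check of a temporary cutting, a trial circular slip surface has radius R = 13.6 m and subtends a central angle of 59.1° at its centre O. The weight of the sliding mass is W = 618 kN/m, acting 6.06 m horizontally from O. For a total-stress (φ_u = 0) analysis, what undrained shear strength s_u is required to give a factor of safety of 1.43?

s_u = 28.1 kPa

FS = s_u·L_a·R / (W·d), so s_u = FS·W·d / (L_a·R).
Arc length L_a = R·θ = 13.6·(59.1°·π/180) = 13.6·1.0315 = 14.03 m
s_u = 1.43·618·6.06 / (14.03·13.6) = 5355.5 / 190.78 = 28.07 kPa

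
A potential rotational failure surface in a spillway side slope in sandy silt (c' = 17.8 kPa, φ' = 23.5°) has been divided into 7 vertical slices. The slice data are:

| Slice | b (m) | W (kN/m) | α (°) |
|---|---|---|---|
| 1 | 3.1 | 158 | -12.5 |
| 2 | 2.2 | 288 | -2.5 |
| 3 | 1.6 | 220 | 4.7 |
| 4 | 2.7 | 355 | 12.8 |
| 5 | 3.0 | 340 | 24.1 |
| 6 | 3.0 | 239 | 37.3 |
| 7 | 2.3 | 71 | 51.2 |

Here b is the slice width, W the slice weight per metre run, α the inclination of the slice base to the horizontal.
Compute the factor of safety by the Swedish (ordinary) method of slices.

Ordinary method of slices: FS = Σ[c'·Δl_i + (W_i cosα_i)·tanφ'] / Σ W_i sinα_i, with Δl_i = b_i / cosα_i.
Slice 1: Δl = 3.1/cos(-12.5°) = 3.175 m; N'_1 = 158·cos(-12.5°) = 154.3; c'Δl = 56.52; W sinα = -34.2
Slice 2: Δl = 2.2/cos(-2.5°) = 2.202 m; N'_2 = 288·cos(-2.5°) = 287.7; c'Δl = 39.20; W sinα = -12.6
Slice 3: Δl = 1.6/cos4.7° = 1.605 m; N'_3 = 220·cos4.7° = 219.3; c'Δl = 28.58; W sinα = 18.0
Slice 4: Δl = 2.7/cos12.8° = 2.769 m; N'_4 = 355·cos12.8° = 346.2; c'Δl = 49.28; W sinα = 78.6
Slice 5: Δl = 3.0/cos24.1° = 3.286 m; N'_5 = 340·cos24.1° = 310.4; c'Δl = 58.50; W sinα = 138.8
Slice 6: Δl = 3.0/cos37.3° = 3.771 m; N'_6 = 239·cos37.3° = 190.1; c'Δl = 67.13; W sinα = 144.8
Slice 7: Δl = 2.3/cos51.2° = 3.671 m; N'_7 = 71·cos51.2° = 44.5; c'Δl = 65.34; W sinα = 55.3
Σc'Δl = 364.5 kN/m; ΣN' = 1552.4 kN/m; ΣW sinα = 388.9 kN/m
Resisting = 364.5 + 1552.4·tan23.5° = 364.5 + 675.0 = 1039.5 kN/m
FS = 1039.5 / 388.9 = 2.673

FS = 2.67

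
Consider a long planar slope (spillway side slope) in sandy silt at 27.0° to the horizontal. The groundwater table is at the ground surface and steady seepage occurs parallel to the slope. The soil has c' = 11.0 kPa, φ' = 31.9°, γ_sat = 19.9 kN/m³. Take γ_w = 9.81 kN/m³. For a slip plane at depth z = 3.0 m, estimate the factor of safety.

FS = 1.07

With seepage parallel to the slope and the water table at the surface, the effective normal stress on the slip plane uses the buoyant unit weight γ' = γ_sat − γ_w while the driving shear stress uses γ_sat:
FS = [c' + γ' z cos²β tanφ'] / [γ_sat z sinβ cosβ]
γ' = 19.9 − 9.81 = 10.09 kN/m³
Numerator = 11.0 + 10.09·3.0·cos²27.0°·tan31.9° = 11.0 + 10.09·3.0·0.7939·0.6224 = 25.958 kPa
Denominator = 19.9·3.0·sin27.0°·cos27.0° = 19.9·3.0·0.4540·0.8910 = 24.149 kPa
FS = 25.958 / 24.149 = 1.075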